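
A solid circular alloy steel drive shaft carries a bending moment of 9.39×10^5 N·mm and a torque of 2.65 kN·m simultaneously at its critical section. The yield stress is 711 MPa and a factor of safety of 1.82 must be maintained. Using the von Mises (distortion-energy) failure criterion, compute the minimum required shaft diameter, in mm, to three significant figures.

σ_allow = σ_y/n = 711/1.82 = 390.7 MPa.
For a solid shaft σ_b = 32M/(πd³) and τ = 16T/(πd³), so the von Mises stress is σ' = (16/πd³)·√(4M²+3T²).
√(4M²+3T²) = √(4×(939000)² + 3×(2.650×10^6)²) = 4.959×10^6 N·mm.
d³ = 16×4.959×10^6/(π×390.7) = 64650 mm³.
d = 40.14 mm.

d = 40.1 mm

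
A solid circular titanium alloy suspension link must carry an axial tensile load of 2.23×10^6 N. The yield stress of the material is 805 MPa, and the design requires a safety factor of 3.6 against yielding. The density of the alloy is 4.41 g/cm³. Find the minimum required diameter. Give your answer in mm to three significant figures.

d = 113 mm

Allowable stress σ_allow = 805/3.6 = 223.6 MPa.
Required area A = F/σ_allow = 2230000/223.6 = 9973 mm².
A = πd²/4 → d = √(4A/π) = 112.7 mm.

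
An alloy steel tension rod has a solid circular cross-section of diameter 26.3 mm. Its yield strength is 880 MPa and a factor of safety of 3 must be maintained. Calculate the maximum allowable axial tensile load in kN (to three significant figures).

F_allow = 159 kN

σ_allow = 880/3 = 293.3 MPa.
A = πd²/4 = π×26.3²/4 = 543.3 mm².
F_allow = σ_allow × A = 293.3×543.3 = 159400 N.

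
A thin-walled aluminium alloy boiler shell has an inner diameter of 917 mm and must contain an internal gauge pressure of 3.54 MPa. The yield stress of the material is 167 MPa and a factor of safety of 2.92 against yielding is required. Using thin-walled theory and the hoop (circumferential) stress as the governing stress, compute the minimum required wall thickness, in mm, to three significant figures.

t = 28.4 mm

σ_allow = 167/2.92 = 57.19 MPa.
Hoop stress σ_h = pD/(2t), so t = pD/(2σ_allow) = 3.54×917/(2×57.19) = 28.38 mm.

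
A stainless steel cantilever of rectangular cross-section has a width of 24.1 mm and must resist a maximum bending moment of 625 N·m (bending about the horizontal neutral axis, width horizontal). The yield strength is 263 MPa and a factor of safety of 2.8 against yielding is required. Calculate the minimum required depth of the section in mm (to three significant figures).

h = 40.7 mm

σ_allow = 263/2.8 = 93.93 MPa.
For a rectangular section σ = 6M/(bh²), so h² = 6M/(b σ_allow) = 6×625000/(24.1×93.93) = 1657 mm².
h = 40.70 mm.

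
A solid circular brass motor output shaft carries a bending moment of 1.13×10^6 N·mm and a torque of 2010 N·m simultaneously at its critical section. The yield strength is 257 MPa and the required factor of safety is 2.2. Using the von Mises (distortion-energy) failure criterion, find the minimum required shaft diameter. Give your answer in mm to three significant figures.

d = 56.6 mm

σ_allow = σ_y/n = 257/2.2 = 116.8 MPa.
For a solid shaft σ_b = 32M/(πd³) and τ = 16T/(πd³), so the von Mises stress is σ' = (16/πd³)·√(4M²+3T²).
√(4M²+3T²) = √(4×(1.130×10^6)² + 3×(2.010×10^6)²) = 4.151×10^6 N·mm.
d³ = 16×4.151×10^6/(π×116.8) = 181000 mm³.
d = 56.56 mm.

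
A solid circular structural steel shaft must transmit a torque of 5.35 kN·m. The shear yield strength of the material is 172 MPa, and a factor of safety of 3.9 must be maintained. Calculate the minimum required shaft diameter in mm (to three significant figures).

Allowable shear stress τ_allow = 172/3.9 = 44.10 MPa.
For a solid shaft τ = 16T/(πd³), so d³ = 16T/(π τ_allow) = 16×5350000/(π×44.10) = 617800 mm³.
d = (617800)^(1/3) = 85.17 mm.

d = 85.2 mm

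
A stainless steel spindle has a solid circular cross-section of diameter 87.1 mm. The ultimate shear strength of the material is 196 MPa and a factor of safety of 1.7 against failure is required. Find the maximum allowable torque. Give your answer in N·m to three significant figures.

T_allow = 15000 N·m

τ_allow = 196/1.7 = 115.3 MPa.
For a solid shaft T_allow = τ_allow·πd³/16; πd³/16 = π×87.1³/16 = 129700 mm³.
T_allow = 115.3×129700 = 1.496×10^7 N·mm = 14960 N·m.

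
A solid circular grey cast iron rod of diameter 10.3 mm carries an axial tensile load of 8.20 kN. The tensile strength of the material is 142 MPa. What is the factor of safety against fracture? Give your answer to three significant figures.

A = πd²/4 = 83.32 mm².
σ = F/A = 8200.0/83.32 = 98.41 MPa.
n = 142/98.41 = 1.443.

n = 1.44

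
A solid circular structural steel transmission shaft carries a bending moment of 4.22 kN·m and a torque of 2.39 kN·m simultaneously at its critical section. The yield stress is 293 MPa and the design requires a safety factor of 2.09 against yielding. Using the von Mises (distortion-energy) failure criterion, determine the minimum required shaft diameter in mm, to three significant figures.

σ_allow = σ_y/n = 293/2.09 = 140.2 MPa.
For a solid shaft σ_b = 32M/(πd³) and τ = 16T/(πd³), so the von Mises stress is σ' = (16/πd³)·√(4M²+3T²).
√(4M²+3T²) = √(4×(4.220×10^6)² + 3×(2.390×10^6)²) = 9.401×10^6 N·mm.
d³ = 16×9.401×10^6/(π×140.2) = 341500 mm³.
d = 69.90 mm.

d = 69.9 mm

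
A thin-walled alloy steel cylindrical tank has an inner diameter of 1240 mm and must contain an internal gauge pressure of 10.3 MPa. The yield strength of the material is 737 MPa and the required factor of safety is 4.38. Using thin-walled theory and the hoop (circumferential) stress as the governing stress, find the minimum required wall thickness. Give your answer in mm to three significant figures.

t = 38.0 mm

σ_allow = 737/4.38 = 168.3 MPa.
Hoop stress σ_h = pD/(2t), so t = pD/(2σ_allow) = 10.3×1240/(2×168.3) = 37.95 mm.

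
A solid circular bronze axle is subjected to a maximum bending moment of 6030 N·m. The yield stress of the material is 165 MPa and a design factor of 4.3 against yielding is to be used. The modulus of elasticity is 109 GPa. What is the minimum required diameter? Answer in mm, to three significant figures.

d = 117 mm

σ_allow = 165/4.3 = 38.37 MPa.
For a solid circular section σ = 32M/(πd³), so d³ = 32M/(π σ_allow) = 32×6030000/(π×38.37) = 1.601×10^6 mm³.
d = 117.0 mm.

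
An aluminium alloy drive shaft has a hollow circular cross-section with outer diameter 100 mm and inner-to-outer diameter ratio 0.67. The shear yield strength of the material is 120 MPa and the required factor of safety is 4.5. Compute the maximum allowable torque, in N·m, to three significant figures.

τ_allow = 120/4.5 = 26.67 MPa.
For a hollow shaft T_allow = τ_allow·πd_o³(1−k⁴)/16 with 1−k⁴ = 0.7985, so πd_o³(1−k⁴)/16 = 156800 mm³.
T_allow = 26.67×156800 = 4.181×10^6 N·mm = 4181 N·m.

T_allow = 4180 N·m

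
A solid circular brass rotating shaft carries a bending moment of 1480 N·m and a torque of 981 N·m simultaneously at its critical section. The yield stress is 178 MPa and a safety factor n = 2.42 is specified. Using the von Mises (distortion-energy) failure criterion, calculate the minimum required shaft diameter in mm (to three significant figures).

σ_allow = σ_y/n = 178/2.42 = 73.55 MPa.
For a solid shaft σ_b = 32M/(πd³) and τ = 16T/(πd³), so the von Mises stress is σ' = (16/πd³)·√(4M²+3T²).
√(4M²+3T²) = √(4×(1.480×10^6)² + 3×(981000)²) = 3.413×10^6 N·mm.
d³ = 16×3.413×10^6/(π×73.55) = 236300 mm³.
d = 61.83 mm.

d = 61.8 mm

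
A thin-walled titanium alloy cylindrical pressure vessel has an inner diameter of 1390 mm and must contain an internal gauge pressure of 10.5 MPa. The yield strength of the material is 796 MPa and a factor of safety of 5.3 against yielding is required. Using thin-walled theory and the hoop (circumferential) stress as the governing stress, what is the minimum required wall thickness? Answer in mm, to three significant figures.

t = 48.6 mm

σ_allow = 796/5.3 = 150.2 MPa.
Hoop stress σ_h = pD/(2t), so t = pD/(2σ_allow) = 10.5×1390/(2×150.2) = 48.59 mm.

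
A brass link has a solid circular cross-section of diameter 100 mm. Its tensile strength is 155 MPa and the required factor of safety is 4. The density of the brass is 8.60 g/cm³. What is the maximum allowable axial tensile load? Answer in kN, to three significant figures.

σ_allow = 155/4 = 38.75 MPa.
A = πd²/4 = π×100²/4 = 7854 mm².
F_allow = σ_allow × A = 38.75×7854 = 304300 N.

F_allow = 304 kN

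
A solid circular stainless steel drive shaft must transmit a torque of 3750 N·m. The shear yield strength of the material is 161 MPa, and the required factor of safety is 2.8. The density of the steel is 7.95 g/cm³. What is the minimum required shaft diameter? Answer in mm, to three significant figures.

d = 69.3 mm

Allowable shear stress τ_allow = 161/2.8 = 57.50 MPa.
For a solid shaft τ = 16T/(πd³), so d³ = 16T/(π τ_allow) = 16×3750000/(π×57.50) = 332100 mm³.
d = (332100)^(1/3) = 69.25 mm.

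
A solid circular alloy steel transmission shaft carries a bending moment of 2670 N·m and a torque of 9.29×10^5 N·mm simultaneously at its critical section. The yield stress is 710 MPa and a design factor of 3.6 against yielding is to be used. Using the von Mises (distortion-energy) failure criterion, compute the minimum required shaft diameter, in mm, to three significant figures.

σ_allow = σ_y/n = 710/3.6 = 197.2 MPa.
For a solid shaft σ_b = 32M/(πd³) and τ = 16T/(πd³), so the von Mises stress is σ' = (16/πd³)·√(4M²+3T²).
√(4M²+3T²) = √(4×(2.670×10^6)² + 3×(929000)²) = 5.577×10^6 N·mm.
d³ = 16×5.577×10^6/(π×197.2) = 144000 mm³.
d = 52.42 mm.

d = 52.4 mm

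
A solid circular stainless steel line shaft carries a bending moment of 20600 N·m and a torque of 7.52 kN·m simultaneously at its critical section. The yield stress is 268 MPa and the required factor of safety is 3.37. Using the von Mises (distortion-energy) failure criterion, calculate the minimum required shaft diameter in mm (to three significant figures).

σ_allow = σ_y/n = 268/3.37 = 79.53 MPa.
For a solid shaft σ_b = 32M/(πd³) and τ = 16T/(πd³), so the von Mises stress is σ' = (16/πd³)·√(4M²+3T²).
√(4M²+3T²) = √(4×(2.060×10^7)² + 3×(7.520×10^6)²) = 4.321×10^7 N·mm.
d³ = 16×4.321×10^7/(π×79.53) = 2.767×10^6 mm³.
d = 140.4 mm.

d = 140 mm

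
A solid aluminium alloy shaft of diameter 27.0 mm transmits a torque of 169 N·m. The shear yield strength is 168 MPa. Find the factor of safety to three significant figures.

τ = 16T/(πd³) = 16×169000/(π×27.0³) = 43.73 MPa.
n = τ_limit/τ = 168/43.73 = 3.842.

n = 3.84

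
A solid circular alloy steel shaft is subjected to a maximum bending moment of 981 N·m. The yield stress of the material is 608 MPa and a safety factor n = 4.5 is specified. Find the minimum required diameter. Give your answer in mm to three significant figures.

d = 42.0 mm

σ_allow = 608/4.5 = 135.1 MPa.
For a solid circular section σ = 32M/(πd³), so d³ = 32M/(π σ_allow) = 32×981000/(π×135.1) = 73960 mm³.
d = 41.98 mm.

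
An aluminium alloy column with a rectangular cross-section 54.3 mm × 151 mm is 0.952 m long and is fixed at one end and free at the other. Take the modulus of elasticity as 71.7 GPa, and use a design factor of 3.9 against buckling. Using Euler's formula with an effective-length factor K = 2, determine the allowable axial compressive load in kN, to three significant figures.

P_allow = 101 kN

Buckling occurs about the weak axis: I_min = h·b³/12 = 151×54.3³/12 = 2.015×10^6 mm⁴ (b = 54.3 mm is the smaller dimension).
Effective length L_e = KL = 2×0.952 m = 1904 mm.
Euler critical load P_cr = π²EI/L_e² = π²×71700×2.015×10^6/1904² = 393300 N.
P_allow = P_cr/n = 393300/3.9 = 100800 N.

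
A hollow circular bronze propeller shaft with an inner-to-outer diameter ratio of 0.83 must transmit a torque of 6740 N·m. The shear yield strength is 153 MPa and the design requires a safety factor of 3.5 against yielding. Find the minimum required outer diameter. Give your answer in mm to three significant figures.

d_o = 114 mm

τ_allow = 153/3.5 = 43.71 MPa.
For a hollow shaft τ = 16T/[πd_o³(1−k⁴)] with k = 0.83, so 1−k⁴ = 0.5254.
d_o³ = 16T/[π τ_allow (1−k⁴)] = 16×6740000/(π×43.71×0.5254) = 1.495×10^6 mm³.
d_o = 114.3 mm.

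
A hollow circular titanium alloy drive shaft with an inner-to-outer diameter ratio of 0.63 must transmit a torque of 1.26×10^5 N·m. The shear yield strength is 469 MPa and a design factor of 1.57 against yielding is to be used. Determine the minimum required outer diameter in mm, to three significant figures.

τ_allow = 469/1.57 = 298.7 MPa.
For a hollow shaft τ = 16T/[πd_o³(1−k⁴)] with k = 0.63, so 1−k⁴ = 0.8425.
d_o³ = 16T/[π τ_allow (1−k⁴)] = 16×1.2600×10^8/(π×298.7×0.8425) = 2.550×10^6 mm³.
d_o = 136.6 mm.

d_o = 137 mm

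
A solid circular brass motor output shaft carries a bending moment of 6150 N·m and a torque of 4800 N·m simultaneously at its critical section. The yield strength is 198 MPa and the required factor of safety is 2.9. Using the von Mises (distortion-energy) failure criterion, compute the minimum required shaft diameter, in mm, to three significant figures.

d = 103 mm

σ_allow = σ_y/n = 198/2.9 = 68.28 MPa.
For a solid shaft σ_b = 32M/(πd³) and τ = 16T/(πd³), so the von Mises stress is σ' = (16/πd³)·√(4M²+3T²).
√(4M²+3T²) = √(4×(6.150×10^6)² + 3×(4.800×10^6)²) = 1.485×10^7 N·mm.
d³ = 16×1.485×10^7/(π×68.28) = 1.107×10^6 mm³.
d = 103.5 mm.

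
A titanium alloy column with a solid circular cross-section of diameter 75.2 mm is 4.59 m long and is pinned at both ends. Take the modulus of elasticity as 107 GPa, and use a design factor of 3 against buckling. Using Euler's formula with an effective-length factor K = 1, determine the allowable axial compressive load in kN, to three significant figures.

I = πd⁴/64 = π×75.2⁴/64 = 1.570×10^6 mm⁴.
Effective length L_e = KL = 1×4.59 m = 4590 mm.
Euler critical load P_cr = π²EI/L_e² = π²×107000×1.570×10^6/4590² = 78690 N.
P_allow = P_cr/n = 78690/3 = 26230 N.

P_allow = 26.2 kN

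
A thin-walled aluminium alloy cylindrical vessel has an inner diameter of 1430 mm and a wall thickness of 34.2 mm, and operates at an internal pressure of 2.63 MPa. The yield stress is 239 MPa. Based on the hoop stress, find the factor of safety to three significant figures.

n = 4.35

σ_h = pD/(2t) = 2.63×1430/(2×34.2) = 54.98 MPa.
n = 239/54.98 = 4.347.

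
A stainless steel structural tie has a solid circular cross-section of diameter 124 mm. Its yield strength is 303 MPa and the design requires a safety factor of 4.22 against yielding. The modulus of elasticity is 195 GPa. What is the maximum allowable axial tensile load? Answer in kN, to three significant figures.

σ_allow = 303/4.22 = 71.80 MPa.
A = πd²/4 = π×124²/4 = 12080 mm².
F_allow = σ_allow × A = 71.80×12080 = 867100 N.

F_allow = 867 kN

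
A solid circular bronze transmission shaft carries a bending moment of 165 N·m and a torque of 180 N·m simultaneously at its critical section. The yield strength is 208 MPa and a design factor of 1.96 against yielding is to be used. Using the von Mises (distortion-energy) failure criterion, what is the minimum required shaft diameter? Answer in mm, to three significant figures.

d = 27.9 mm

σ_allow = σ_y/n = 208/1.96 = 106.1 MPa.
For a solid shaft σ_b = 32M/(πd³) and τ = 16T/(πd³), so the von Mises stress is σ' = (16/πd³)·√(4M²+3T²).
√(4M²+3T²) = √(4×(165000)² + 3×(180000)²) = 454000 N·mm.
d³ = 16×454000/(π×106.1) = 21790 mm³.
d = 27.93 mm.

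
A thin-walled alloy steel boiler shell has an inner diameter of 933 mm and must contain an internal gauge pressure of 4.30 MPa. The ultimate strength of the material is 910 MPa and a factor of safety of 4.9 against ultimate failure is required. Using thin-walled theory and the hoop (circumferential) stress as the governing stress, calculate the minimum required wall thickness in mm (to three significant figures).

t = 10.8 mm

σ_allow = 910/4.9 = 185.7 MPa.
Hoop stress σ_h = pD/(2t), so t = pD/(2σ_allow) = 4.30×933/(2×185.7) = 10.80 mm.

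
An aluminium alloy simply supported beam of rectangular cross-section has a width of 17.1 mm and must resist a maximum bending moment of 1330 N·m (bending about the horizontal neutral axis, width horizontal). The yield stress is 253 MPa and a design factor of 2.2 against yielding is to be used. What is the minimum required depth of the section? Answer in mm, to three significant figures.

h = 63.7 mm

σ_allow = 253/2.2 = 115.0 MPa.
For a rectangular section σ = 6M/(bh²), so h² = 6M/(b σ_allow) = 6×1330000/(17.1×115.0) = 4058 mm².
h = 63.70 mm.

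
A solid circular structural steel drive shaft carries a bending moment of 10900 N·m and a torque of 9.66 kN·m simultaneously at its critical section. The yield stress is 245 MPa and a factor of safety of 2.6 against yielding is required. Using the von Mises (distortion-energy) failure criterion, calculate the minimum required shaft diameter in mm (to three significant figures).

d = 114 mm

σ_allow = σ_y/n = 245/2.6 = 94.23 MPa.
For a solid shaft σ_b = 32M/(πd³) and τ = 16T/(πd³), so the von Mises stress is σ' = (16/πd³)·√(4M²+3T²).
√(4M²+3T²) = √(4×(1.090×10^7)² + 3×(9.660×10^6)²) = 2.748×10^7 N·mm.
d³ = 16×2.748×10^7/(π×94.23) = 1.485×10^6 mm³.
d = 114.1 mm.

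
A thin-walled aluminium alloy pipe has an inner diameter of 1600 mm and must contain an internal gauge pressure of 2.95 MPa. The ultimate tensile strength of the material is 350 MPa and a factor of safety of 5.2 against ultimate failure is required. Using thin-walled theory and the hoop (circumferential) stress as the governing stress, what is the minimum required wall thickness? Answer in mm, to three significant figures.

σ_allow = 350/5.2 = 67.31 MPa.
Hoop stress σ_h = pD/(2t), so t = pD/(2σ_allow) = 2.95×1600/(2×67.31) = 35.06 mm.

t = 35.1 mm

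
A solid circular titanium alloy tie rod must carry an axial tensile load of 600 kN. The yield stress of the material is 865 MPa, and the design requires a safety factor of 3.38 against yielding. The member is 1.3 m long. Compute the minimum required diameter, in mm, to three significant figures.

d = 54.6 mm

Allowable stress σ_allow = 865/3.38 = 255.9 MPa.
Required area A = F/σ_allow = 600000/255.9 = 2345 mm².
A = πd²/4 → d = √(4A/π) = 54.64 mm.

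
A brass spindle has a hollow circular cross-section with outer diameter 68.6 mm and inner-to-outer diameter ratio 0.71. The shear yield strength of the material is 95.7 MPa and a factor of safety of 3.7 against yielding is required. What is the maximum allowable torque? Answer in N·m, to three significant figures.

T_allow = 1220 N·m

τ_allow = 95.7/3.7 = 25.86 MPa.
For a hollow shaft T_allow = τ_allow·πd_o³(1−k⁴)/16 with 1−k⁴ = 0.7459, so πd_o³(1−k⁴)/16 = 47280 mm³.
T_allow = 25.86×47280 = 1.223×10^6 N·mm = 1223 N·m.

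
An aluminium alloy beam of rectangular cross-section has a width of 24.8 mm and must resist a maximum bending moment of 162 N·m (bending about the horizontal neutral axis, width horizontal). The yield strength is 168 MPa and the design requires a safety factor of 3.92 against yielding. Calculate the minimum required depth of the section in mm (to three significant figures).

h = 30.2 mm

σ_allow = 168/3.92 = 42.86 MPa.
For a rectangular section σ = 6M/(bh²), so h² = 6M/(b σ_allow) = 6×162000/(24.8×42.86) = 914.5 mm².
h = 30.24 mm.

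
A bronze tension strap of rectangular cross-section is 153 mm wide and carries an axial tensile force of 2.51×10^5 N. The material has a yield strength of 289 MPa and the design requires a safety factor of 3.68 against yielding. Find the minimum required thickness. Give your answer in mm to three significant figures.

t = 20.9 mm

σ_allow = 289/3.68 = 78.53 MPa.
Required area A = F/σ_allow = 251000/78.53 = 3196 mm².
t = A/w = 3196/153 = 20.89 mm.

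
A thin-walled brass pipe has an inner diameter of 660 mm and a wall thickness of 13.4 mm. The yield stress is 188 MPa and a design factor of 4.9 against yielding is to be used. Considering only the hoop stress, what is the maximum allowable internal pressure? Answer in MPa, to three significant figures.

σ_allow = 188/4.9 = 38.37 MPa.
σ_h = pD/(2t) → p_allow = 2σ_allow t/D = 2×38.37×13.4/660 = 1.558 MPa.

p_allow = 1.56 MPa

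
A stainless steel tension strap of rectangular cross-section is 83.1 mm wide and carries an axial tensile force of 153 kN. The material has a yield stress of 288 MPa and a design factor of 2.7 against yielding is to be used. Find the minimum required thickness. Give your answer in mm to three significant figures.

σ_allow = 288/2.7 = 106.7 MPa.
Required area A = F/σ_allow = 153000/106.7 = 1434 mm².
t = A/w = 1434/83.1 = 17.26 mm.

t = 17.3 mm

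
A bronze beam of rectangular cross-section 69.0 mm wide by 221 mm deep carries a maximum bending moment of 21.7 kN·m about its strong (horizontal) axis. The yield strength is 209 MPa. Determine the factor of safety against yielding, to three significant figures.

Section modulus S = bh²/6 = 69.0×221²/6 = 561700 mm³.
σ = M/S = 2.1700×10^7/561700 = 38.63 MPa.
n = 209/38.63 = 5.410.

n = 5.41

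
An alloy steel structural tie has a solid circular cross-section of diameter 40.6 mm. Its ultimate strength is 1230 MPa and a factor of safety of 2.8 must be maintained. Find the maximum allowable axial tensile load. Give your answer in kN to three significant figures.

F_allow = 569 kN

σ_allow = 1230/2.8 = 439.3 MPa.
A = πd²/4 = π×40.6²/4 = 1295 mm².
F_allow = σ_allow × A = 439.3×1295 = 568700 N.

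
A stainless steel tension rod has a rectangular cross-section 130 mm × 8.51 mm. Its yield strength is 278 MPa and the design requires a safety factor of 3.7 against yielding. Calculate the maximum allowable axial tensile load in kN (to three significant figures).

σ_allow = 278/3.7 = 75.14 MPa.
A = 130×8.51 = 1106 mm².
F_allow = σ_allow × A = 75.14×1106 = 83120 N.

F_allow = 83.1 kN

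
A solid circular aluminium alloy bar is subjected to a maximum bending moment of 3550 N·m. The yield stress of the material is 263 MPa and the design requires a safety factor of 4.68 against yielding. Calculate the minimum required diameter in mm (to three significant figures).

σ_allow = 263/4.68 = 56.20 MPa.
For a solid circular section σ = 32M/(πd³), so d³ = 32M/(π σ_allow) = 32×3550000/(π×56.20) = 643500 mm³.
d = 86.33 mm.

d = 86.3 mm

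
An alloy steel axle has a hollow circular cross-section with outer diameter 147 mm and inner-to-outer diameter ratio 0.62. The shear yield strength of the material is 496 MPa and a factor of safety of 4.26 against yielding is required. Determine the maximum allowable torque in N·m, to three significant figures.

τ_allow = 496/4.26 = 116.4 MPa.
For a hollow shaft T_allow = τ_allow·πd_o³(1−k⁴)/16 with 1−k⁴ = 0.8522, so πd_o³(1−k⁴)/16 = 531500 mm³.
T_allow = 116.4×531500 = 6.189×10^7 N·mm = 61890 N·m.

T_allow = 61900 N·m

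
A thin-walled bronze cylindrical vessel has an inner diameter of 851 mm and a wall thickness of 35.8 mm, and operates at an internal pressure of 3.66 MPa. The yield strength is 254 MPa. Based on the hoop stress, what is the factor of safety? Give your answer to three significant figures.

n = 5.84

σ_h = pD/(2t) = 3.66×851/(2×35.8) = 43.50 MPa.
n = 254/43.50 = 5.839.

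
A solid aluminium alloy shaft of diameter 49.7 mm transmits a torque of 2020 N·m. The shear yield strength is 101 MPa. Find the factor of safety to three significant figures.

n = 1.21

τ = 16T/(πd³) = 16×2020000/(π×49.7³) = 83.80 MPa.
n = τ_limit/τ = 101/83.80 = 1.205.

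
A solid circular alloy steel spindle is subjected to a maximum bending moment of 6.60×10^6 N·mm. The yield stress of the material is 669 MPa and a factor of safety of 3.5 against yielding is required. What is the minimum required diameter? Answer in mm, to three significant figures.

d = 70.6 mm

σ_allow = 669/3.5 = 191.1 MPa.
For a solid circular section σ = 32M/(πd³), so d³ = 32M/(π σ_allow) = 32×6600000/(π×191.1) = 351700 mm³.
d = 70.59 mm.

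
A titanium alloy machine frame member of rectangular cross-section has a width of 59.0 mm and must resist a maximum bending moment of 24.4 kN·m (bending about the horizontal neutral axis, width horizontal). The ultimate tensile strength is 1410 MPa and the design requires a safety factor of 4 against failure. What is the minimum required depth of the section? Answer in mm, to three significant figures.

h = 83.9 mm

σ_allow = 1410/4 = 352.5 MPa.
For a rectangular section σ = 6M/(bh²), so h² = 6M/(b σ_allow) = 6×2.4400×10^7/(59.0×352.5) = 7039 mm².
h = 83.90 mm.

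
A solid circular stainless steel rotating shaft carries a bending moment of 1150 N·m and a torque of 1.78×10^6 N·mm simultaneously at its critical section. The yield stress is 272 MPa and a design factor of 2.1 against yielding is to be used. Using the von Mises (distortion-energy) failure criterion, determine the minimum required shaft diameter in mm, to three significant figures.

σ_allow = σ_y/n = 272/2.1 = 129.5 MPa.
For a solid shaft σ_b = 32M/(πd³) and τ = 16T/(πd³), so the von Mises stress is σ' = (16/πd³)·√(4M²+3T²).
√(4M²+3T²) = √(4×(1.150×10^6)² + 3×(1.780×10^6)²) = 3.846×10^6 N·mm.
d³ = 16×3.846×10^6/(π×129.5) = 151200 mm³.
d = 53.28 mm.

d = 53.3 mm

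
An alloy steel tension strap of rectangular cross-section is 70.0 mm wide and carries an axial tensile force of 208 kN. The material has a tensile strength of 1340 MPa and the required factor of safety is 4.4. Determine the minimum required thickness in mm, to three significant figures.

t = 9.76 mm

σ_allow = 1340/4.4 = 304.5 MPa.
Required area A = F/σ_allow = 208000/304.5 = 683.0 mm².
t = A/w = 683.0/70.0 = 9.757 mm.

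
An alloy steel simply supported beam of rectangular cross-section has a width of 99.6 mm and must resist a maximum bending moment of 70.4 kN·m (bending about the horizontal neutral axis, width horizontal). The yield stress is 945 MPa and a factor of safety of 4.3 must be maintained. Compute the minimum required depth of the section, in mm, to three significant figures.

σ_allow = 945/4.3 = 219.8 MPa.
For a rectangular section σ = 6M/(bh²), so h² = 6M/(b σ_allow) = 6×7.0400×10^7/(99.6×219.8) = 19300 mm².
h = 138.9 mm.

h = 139 mm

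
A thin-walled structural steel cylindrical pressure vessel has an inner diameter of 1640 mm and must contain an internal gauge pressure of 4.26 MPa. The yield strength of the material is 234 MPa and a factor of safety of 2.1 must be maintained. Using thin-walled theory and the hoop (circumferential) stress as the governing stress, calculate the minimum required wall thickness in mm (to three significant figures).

σ_allow = 234/2.1 = 111.4 MPa.
Hoop stress σ_h = pD/(2t), so t = pD/(2σ_allow) = 4.26×1640/(2×111.4) = 31.35 mm.

t = 31.3 mm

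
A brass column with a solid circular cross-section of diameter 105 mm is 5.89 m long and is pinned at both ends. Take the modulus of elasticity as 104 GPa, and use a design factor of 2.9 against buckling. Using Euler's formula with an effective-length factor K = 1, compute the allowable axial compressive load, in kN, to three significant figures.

P_allow = 60.9 kN

I = πd⁴/64 = π×105⁴/64 = 5.967×10^6 mm⁴.
Effective length L_e = KL = 1×5.89 m = 5890 mm.
Euler critical load P_cr = π²EI/L_e² = π²×104000×5.967×10^6/5890² = 176500 N.
P_allow = P_cr/n = 176500/2.9 = 60870 N.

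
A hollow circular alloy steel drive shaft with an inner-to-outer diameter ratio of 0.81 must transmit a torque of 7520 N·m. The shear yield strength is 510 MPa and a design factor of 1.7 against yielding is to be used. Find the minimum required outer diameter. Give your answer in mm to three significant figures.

d_o = 60.7 mm

τ_allow = 510/1.7 = 300.0 MPa.
For a hollow shaft τ = 16T/[πd_o³(1−k⁴)] with k = 0.81, so 1−k⁴ = 0.5695.
d_o³ = 16T/[π τ_allow (1−k⁴)] = 16×7520000/(π×300.0×0.5695) = 224200 mm³.
d_o = 60.75 mm.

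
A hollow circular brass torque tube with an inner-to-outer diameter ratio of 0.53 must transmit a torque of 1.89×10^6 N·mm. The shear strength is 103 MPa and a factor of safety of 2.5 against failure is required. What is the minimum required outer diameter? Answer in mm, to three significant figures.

τ_allow = 103/2.5 = 41.20 MPa.
For a hollow shaft τ = 16T/[πd_o³(1−k⁴)] with k = 0.53, so 1−k⁴ = 0.9211.
d_o³ = 16T/[π τ_allow (1−k⁴)] = 16×1890000/(π×41.20×0.9211) = 253600 mm³.
d_o = 63.30 mm.

d_o = 63.3 mm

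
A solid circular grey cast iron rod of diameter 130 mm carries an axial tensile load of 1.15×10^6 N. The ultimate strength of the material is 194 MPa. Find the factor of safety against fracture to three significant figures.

n = 2.24

A = πd²/4 = 13270 mm².
σ = F/A = 1150000/13270 = 86.64 MPa.
n = 194/86.64 = 2.239.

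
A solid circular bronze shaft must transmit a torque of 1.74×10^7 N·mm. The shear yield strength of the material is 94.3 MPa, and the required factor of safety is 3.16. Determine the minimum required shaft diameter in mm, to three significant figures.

Allowable shear stress τ_allow = 94.3/3.16 = 29.84 MPa.
For a solid shaft τ = 16T/(πd³), so d³ = 16T/(π τ_allow) = 16×1.7400×10^7/(π×29.84) = 2.970×10^6 mm³.
d = (2.970×10^6)^(1/3) = 143.7 mm.

d = 144 mm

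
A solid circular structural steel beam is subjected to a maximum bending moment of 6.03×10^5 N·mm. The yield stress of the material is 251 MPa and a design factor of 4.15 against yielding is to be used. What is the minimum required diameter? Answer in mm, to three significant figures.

d = 46.7 mm

σ_allow = 251/4.15 = 60.48 MPa.
For a solid circular section σ = 32M/(πd³), so d³ = 32M/(π σ_allow) = 32×603000/(π×60.48) = 101600 mm³.
d = 46.65 mm.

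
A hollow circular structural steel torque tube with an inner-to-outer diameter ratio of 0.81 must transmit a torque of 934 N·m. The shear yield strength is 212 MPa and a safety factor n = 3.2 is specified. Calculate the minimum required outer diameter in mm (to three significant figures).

τ_allow = 212/3.2 = 66.25 MPa.
For a hollow shaft τ = 16T/[πd_o³(1−k⁴)] with k = 0.81, so 1−k⁴ = 0.5695.
d_o³ = 16T/[π τ_allow (1−k⁴)] = 16×934000/(π×66.25×0.5695) = 126100 mm³.
d_o = 50.14 mm.

d_o = 50.1 mm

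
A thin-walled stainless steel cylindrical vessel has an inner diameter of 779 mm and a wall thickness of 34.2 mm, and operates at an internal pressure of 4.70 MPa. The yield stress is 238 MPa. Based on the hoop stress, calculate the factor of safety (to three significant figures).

n = 4.45

σ_h = pD/(2t) = 4.70×779/(2×34.2) = 53.53 MPa.
n = 238/53.53 = 4.446.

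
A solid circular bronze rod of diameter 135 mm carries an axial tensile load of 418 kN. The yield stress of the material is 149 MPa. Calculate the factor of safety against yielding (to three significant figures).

n = 5.10

A = πd²/4 = 14310 mm².
σ = F/A = 418000/14310 = 29.20 MPa.
n = 149/29.20 = 5.102.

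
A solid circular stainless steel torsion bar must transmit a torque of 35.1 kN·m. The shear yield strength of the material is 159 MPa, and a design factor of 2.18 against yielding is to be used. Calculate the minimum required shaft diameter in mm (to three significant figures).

Allowable shear stress τ_allow = 159/2.18 = 72.94 MPa.
For a solid shaft τ = 16T/(πd³), so d³ = 16T/(π τ_allow) = 16×3.5100×10^7/(π×72.94) = 2.451×10^6 mm³.
d = (2.451×10^6)^(1/3) = 134.8 mm.

d = 135 mm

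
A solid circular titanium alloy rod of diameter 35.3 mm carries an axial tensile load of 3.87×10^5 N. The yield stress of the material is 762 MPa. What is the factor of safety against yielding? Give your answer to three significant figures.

n = 1.93

A = πd²/4 = 978.7 mm².
σ = F/A = 387000/978.7 = 395.4 MPa.
n = 762/395.4 = 1.927.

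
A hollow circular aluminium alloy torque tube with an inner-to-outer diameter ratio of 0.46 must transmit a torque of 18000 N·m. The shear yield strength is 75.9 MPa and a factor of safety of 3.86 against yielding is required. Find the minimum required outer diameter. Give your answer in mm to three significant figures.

τ_allow = 75.9/3.86 = 19.66 MPa.
For a hollow shaft τ = 16T/[πd_o³(1−k⁴)] with k = 0.46, so 1−k⁴ = 0.9552.
d_o³ = 16T/[π τ_allow (1−k⁴)] = 16×1.8000×10^7/(π×19.66×0.9552) = 4.881×10^6 mm³.
d_o = 169.6 mm.

d_o = 170 mm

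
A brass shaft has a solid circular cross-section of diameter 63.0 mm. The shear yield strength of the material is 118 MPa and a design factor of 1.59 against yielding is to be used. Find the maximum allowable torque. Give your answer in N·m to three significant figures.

τ_allow = 118/1.59 = 74.21 MPa.
For a solid shaft T_allow = τ_allow·πd³/16; πd³/16 = π×63.0³/16 = 49100 mm³.
T_allow = 74.21×49100 = 3.644×10^6 N·mm = 3644 N·m.

T_allow = 3640 N·m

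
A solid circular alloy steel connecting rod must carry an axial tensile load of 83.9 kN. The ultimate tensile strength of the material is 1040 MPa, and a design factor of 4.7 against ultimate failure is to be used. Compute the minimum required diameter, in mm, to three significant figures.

d = 22.0 mm

Allowable stress σ_allow = 1040/4.7 = 221.3 MPa.
Required area A = F/σ_allow = 83900/221.3 = 379.2 mm².
A = πd²/4 → d = √(4A/π) = 21.97 mm.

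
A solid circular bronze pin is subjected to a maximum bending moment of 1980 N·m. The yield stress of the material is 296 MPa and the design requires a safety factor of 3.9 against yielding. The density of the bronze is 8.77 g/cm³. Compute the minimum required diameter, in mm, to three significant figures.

d = 64.3 mm

σ_allow = 296/3.9 = 75.90 MPa.
For a solid circular section σ = 32M/(πd³), so d³ = 32M/(π σ_allow) = 32×1980000/(π×75.90) = 265700 mm³.
d = 64.29 mm.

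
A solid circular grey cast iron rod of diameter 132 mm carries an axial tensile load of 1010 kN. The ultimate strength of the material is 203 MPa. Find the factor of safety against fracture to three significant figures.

A = πd²/4 = 13680 mm².
σ = F/A = 1010000/13680 = 73.80 MPa.
n = 203/73.80 = 2.751.

n = 2.75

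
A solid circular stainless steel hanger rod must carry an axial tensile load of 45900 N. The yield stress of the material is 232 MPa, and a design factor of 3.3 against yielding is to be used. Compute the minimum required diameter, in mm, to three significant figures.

Allowable stress σ_allow = 232/3.3 = 70.30 MPa.
Required area A = F/σ_allow = 45900/70.30 = 652.9 mm².
A = πd²/4 → d = √(4A/π) = 28.83 mm.

d = 28.8 mm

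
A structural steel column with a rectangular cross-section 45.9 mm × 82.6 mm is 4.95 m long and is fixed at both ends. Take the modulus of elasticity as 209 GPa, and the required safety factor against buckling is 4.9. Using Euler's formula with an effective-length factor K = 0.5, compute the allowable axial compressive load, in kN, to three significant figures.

P_allow = 45.7 kN

Buckling occurs about the weak axis: I_min = h·b³/12 = 82.6×45.9³/12 = 665600 mm⁴ (b = 45.9 mm is the smaller dimension).
Effective length L_e = KL = 0.5×4.95 m = 2475 mm.
Euler critical load P_cr = π²EI/L_e² = π²×209000×665600/2475² = 224100 N.
P_allow = P_cr/n = 224100/4.9 = 45740 N.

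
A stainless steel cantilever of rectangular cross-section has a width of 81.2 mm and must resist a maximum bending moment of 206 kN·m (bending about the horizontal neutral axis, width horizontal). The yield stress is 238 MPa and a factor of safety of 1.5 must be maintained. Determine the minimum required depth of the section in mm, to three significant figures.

h = 310 mm

σ_allow = 238/1.5 = 158.7 MPa.
For a rectangular section σ = 6M/(bh²), so h² = 6M/(b σ_allow) = 6×2.0600×10^8/(81.2×158.7) = 95930 mm².
h = 309.7 mm.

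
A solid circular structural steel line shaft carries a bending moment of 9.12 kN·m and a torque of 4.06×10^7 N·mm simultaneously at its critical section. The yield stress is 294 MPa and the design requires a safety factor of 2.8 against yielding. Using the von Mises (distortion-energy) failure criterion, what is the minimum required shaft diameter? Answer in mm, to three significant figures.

σ_allow = σ_y/n = 294/2.8 = 105.0 MPa.
For a solid shaft σ_b = 32M/(πd³) and τ = 16T/(πd³), so the von Mises stress is σ' = (16/πd³)·√(4M²+3T²).
√(4M²+3T²) = √(4×(9.120×10^6)² + 3×(4.060×10^7)²) = 7.265×10^7 N·mm.
d³ = 16×7.265×10^7/(π×105.0) = 3.524×10^6 mm³.
d = 152.2 mm.

d = 152 mm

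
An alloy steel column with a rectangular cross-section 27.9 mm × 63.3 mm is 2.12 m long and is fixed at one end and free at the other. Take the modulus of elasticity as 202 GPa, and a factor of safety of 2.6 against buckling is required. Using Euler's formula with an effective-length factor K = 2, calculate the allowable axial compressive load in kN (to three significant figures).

P_allow = 4.89 kN

Buckling occurs about the weak axis: I_min = h·b³/12 = 63.3×27.9³/12 = 114600 mm⁴ (b = 27.9 mm is the smaller dimension).
Effective length L_e = KL = 2×2.12 m = 4240 mm.
Euler critical load P_cr = π²EI/L_e² = π²×202000×114600/4240² = 12700 N.
P_allow = P_cr/n = 12700/2.6 = 4886 N.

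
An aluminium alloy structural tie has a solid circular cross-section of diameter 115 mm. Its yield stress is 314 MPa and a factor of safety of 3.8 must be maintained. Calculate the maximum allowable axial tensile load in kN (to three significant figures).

σ_allow = 314/3.8 = 82.63 MPa.
A = πd²/4 = π×115²/4 = 10390 mm².
F_allow = σ_allow × A = 82.63×10390 = 858300 N.

F_allow = 858 kN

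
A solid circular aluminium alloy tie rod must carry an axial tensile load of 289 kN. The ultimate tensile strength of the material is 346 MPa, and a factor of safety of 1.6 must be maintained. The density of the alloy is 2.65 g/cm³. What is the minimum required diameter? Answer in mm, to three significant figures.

Allowable stress σ_allow = 346/1.6 = 216.2 MPa.
Required area A = F/σ_allow = 289000/216.2 = 1336 mm².
A = πd²/4 → d = √(4A/π) = 41.25 mm.

d = 41.3 mm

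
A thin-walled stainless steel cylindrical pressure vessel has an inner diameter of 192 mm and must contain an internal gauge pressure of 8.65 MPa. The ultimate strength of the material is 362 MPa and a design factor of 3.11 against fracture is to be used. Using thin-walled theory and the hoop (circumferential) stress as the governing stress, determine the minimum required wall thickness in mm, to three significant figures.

σ_allow = 362/3.11 = 116.4 MPa.
Hoop stress σ_h = pD/(2t), so t = pD/(2σ_allow) = 8.65×192/(2×116.4) = 7.134 mm.

t = 7.13 mm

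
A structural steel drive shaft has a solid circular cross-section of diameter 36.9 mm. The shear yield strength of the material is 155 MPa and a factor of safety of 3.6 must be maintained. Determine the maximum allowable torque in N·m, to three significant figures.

τ_allow = 155/3.6 = 43.06 MPa.
For a solid shaft T_allow = τ_allow·πd³/16; πd³/16 = π×36.9³/16 = 9865 mm³.
T_allow = 43.06×9865 = 424800 N·mm = 424.8 N·m.

T_allow = 425 N·m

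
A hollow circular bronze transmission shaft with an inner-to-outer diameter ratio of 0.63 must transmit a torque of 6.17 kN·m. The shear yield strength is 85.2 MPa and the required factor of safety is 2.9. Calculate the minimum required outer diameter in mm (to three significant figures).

τ_allow = 85.2/2.9 = 29.38 MPa.
For a hollow shaft τ = 16T/[πd_o³(1−k⁴)] with k = 0.63, so 1−k⁴ = 0.8425.
d_o³ = 16T/[π τ_allow (1−k⁴)] = 16×6170000/(π×29.38×0.8425) = 1.270×10^6 mm³.
d_o = 108.3 mm.

d_o = 108 mm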